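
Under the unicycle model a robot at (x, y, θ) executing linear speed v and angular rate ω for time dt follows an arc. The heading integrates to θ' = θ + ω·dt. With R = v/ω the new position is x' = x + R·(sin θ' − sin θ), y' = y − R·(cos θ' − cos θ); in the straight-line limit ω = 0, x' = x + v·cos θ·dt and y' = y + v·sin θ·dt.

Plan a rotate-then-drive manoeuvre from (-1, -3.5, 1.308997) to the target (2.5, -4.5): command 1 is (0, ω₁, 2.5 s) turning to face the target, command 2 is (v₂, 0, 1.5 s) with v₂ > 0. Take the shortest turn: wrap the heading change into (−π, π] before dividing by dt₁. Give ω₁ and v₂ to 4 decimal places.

ω₁ = -0.6349, v₂ = 2.4267

heading to target = atan2(-4.5−-3.5, 2.5−-1) = -0.2783
Δθ = wrap(-0.2783 − 1.3090) = -1.5873; ω₁ = Δθ/dt₁ = -0.6349
distance = √((2.5−-1)² + (-4.5−-3.5)²) = 3.6401; v₂ = distance/dt₂ = 2.4267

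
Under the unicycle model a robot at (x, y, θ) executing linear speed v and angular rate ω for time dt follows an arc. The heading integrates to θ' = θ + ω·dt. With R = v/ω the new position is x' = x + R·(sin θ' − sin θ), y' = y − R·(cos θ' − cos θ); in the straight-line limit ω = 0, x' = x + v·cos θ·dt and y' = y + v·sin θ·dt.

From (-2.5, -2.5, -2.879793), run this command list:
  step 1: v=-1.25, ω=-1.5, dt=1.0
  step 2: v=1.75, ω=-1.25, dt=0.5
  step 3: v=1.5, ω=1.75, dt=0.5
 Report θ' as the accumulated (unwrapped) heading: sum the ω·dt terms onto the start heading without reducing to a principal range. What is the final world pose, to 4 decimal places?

(-1.6190, -1.4535, -4.1298)

step 1: θ'=-4.3798 (R=0.8333) → pose (-1.4967, -3.0329, -4.3798)
step 2: θ'=-5.0048 (R=-1.4000) → pose (-1.5140, -2.1722, -5.0048)
step 3: θ'=-4.1298 (R=0.8571) → pose (-1.6190, -1.4535, -4.1298)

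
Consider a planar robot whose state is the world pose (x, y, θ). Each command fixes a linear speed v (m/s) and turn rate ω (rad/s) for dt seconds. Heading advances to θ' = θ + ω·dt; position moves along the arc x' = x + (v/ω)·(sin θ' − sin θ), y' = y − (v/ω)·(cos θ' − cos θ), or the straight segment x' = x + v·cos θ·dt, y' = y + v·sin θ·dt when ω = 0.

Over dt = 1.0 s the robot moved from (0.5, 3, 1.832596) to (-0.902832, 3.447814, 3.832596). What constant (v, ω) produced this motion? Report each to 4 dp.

v = 1.7500, ω = 2.0000

Δθ = 3.832596 − 1.832596 = 2.000000
ω = Δθ/dt = 2.000000/1.0 = 2.0000
R = Δx/(sin θ' − sin θ) = 0.8750
v = R·ω = 0.8750·2.0000 = 1.7500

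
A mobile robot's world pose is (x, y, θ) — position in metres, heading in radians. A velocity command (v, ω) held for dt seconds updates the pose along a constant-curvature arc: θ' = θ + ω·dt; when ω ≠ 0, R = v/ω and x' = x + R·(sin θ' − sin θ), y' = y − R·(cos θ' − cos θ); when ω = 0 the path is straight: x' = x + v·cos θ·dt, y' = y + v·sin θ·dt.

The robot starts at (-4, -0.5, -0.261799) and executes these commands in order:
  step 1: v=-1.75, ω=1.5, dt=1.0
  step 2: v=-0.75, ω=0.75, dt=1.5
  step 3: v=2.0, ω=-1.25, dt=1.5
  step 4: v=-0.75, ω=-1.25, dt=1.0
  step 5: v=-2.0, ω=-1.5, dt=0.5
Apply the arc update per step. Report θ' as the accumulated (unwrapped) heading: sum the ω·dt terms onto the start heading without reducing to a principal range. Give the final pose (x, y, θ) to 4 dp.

(-5.8949, 1.2497, -1.5118)

step 1: θ'=1.2382 (R=-1.1667) → pose (-5.4047, -1.2460, 1.2382)
step 2: θ'=2.3632 (R=-1.0000) → pose (-5.1616, -2.2845, 2.3632)
step 3: θ'=0.4882 (R=-1.6000) → pose (-4.7887, 0.2678, 0.4882)
step 4: θ'=-0.7618 (R=0.6000) → pose (-5.4842, 0.3636, -0.7618)
step 5: θ'=-1.5118 (R=1.3333) → pose (-5.8949, 1.2497, -1.5118)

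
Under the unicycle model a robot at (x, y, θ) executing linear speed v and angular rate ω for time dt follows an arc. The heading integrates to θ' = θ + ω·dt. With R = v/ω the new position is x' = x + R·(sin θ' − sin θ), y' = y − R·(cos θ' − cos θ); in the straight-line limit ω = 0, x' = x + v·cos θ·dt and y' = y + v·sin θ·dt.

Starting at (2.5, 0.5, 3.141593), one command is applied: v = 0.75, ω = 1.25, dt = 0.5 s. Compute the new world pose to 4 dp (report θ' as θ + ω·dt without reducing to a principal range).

(2.1489, 0.3866, 3.7666)

θ' = 3.1416 + 1.25·0.5 = 3.7666
R = v/ω = 0.75/1.25 = 0.6000
x' = 2.5 + 0.6000·(sin 3.7666 − sin 3.1416) = 2.1489
y' = 0.5 − 0.6000·(cos 3.7666 − cos 3.1416) = 0.3866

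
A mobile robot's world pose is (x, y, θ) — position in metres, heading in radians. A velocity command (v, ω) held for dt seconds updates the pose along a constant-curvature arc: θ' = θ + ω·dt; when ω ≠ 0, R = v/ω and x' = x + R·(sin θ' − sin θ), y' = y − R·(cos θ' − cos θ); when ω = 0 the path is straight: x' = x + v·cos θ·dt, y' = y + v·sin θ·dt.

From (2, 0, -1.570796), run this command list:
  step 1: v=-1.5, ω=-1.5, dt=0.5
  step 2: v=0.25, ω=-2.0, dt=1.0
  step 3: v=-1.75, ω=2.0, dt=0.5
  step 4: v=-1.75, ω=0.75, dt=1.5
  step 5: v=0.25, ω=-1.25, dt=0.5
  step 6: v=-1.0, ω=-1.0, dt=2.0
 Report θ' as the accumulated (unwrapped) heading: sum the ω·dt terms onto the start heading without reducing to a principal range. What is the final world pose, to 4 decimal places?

step 1: θ'=-2.3208 (R=1.0000) → pose (2.2683, 0.6816, -2.3208)
step 2: θ'=-4.3208 (R=-0.1250) → pose (2.0613, 0.7191, -4.3208)
step 3: θ'=-3.3208 (R=-0.8750) → pose (2.7141, 0.1921, -3.3208)
step 4: θ'=-2.1958 (R=-2.3333) → pose (5.0223, 1.1228, -2.1958)
step 5: θ'=-2.8208 (R=-0.2000) → pose (4.9231, 1.0501, -2.8208)
step 6: θ'=-4.8208 (R=1.0000) → pose (6.2326, -0.0071, -4.8208)

(6.2326, -0.0071, -4.8208)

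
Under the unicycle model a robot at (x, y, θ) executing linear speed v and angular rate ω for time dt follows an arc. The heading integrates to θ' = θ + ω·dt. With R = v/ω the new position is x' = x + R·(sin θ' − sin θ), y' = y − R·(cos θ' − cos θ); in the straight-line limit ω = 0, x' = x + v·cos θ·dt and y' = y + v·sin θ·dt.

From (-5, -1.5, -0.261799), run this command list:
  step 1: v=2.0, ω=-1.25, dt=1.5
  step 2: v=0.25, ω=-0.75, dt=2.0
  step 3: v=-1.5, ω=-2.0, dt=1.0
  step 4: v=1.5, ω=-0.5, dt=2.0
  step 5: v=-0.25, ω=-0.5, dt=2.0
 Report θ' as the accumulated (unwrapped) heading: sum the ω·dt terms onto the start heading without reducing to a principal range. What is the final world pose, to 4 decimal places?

step 1: θ'=-2.1368 (R=-1.6000) → pose (-4.0636, -3.9035, -2.1368)
step 2: θ'=-3.6368 (R=-0.3333) → pose (-4.5034, -4.0180, -3.6368)
step 3: θ'=-5.6368 (R=0.7500) → pose (-4.4081, -5.2766, -5.6368)
step 4: θ'=-6.6368 (R=-3.0000) → pose (-1.5623, -4.8571, -6.6368)
step 5: θ'=-7.6368 (R=0.5000) → pose (-1.8774, -4.4957, -7.6368)

(-1.8774, -4.4957, -7.6368)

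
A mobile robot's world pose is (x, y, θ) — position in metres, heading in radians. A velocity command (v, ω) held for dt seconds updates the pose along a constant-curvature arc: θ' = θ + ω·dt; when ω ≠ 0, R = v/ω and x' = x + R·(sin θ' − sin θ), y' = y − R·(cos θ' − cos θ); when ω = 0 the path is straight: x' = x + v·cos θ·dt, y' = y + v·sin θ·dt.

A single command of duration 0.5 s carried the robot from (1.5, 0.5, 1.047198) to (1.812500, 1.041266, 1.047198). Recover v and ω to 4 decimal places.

v = 1.2500, ω = 0.0000

Δθ = 1.047198 − 1.047198 = 0.000000
ω = Δθ/dt = 0.000000/0.5 = 0.0000
ω = 0 → v = (Δx·cos θ + Δy·sin θ)/dt = 1.2500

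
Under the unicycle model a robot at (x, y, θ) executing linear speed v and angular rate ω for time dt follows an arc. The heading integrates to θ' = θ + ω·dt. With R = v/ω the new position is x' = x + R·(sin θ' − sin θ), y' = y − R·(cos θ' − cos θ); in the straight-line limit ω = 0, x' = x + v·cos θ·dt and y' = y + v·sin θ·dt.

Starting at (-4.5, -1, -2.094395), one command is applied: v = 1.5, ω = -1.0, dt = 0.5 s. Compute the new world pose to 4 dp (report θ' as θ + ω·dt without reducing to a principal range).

(-5.0186, -1.5310, -2.5944)

θ' = -2.0944 + -1.0·0.5 = -2.5944
R = v/ω = 1.5/-1.0 = -1.5000
x' = -4.5 + -1.5000·(sin -2.5944 − sin -2.0944) = -5.0186
y' = -1 − -1.5000·(cos -2.5944 − cos -2.0944) = -1.5310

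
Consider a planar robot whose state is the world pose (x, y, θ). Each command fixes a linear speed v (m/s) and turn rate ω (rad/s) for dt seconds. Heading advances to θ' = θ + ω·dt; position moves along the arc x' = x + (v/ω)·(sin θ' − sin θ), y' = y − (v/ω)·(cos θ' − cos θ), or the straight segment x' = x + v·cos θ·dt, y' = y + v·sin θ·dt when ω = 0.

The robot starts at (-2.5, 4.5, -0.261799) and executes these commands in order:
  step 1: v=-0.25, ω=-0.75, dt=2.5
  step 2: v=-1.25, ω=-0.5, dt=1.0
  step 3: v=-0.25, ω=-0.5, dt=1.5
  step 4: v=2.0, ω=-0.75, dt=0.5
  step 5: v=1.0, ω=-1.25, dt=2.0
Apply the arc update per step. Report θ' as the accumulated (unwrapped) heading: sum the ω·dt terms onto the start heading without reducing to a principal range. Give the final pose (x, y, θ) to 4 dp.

(-1.8855, 7.7634, -6.2618)

step 1: θ'=-2.1368 (R=0.3333) → pose (-2.6951, 5.0007, -2.1368)
step 2: θ'=-2.6368 (R=2.5000) → pose (-1.7940, 5.8483, -2.6368)
step 3: θ'=-3.3868 (R=0.5000) → pose (-1.4308, 5.8957, -3.3868)
step 4: θ'=-3.7618 (R=-2.6667) → pose (-2.3333, 6.3125, -3.7618)
step 5: θ'=-6.2618 (R=-0.8000) → pose (-1.8855, 7.7634, -6.2618)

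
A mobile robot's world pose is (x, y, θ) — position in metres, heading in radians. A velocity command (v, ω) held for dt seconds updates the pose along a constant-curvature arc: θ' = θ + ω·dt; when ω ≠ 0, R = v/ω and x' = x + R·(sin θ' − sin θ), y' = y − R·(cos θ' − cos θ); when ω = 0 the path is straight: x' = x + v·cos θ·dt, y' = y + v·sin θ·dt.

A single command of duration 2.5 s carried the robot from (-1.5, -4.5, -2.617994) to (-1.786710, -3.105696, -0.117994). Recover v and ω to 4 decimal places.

Δθ = -0.117994 − -2.617994 = 2.500000
ω = Δθ/dt = 2.500000/2.5 = 1.0000
R = −Δy/(cos θ' − cos θ) = -0.7500
v = R·ω = -0.7500·1.0000 = -0.7500

v = -0.7500, ω = 1.0000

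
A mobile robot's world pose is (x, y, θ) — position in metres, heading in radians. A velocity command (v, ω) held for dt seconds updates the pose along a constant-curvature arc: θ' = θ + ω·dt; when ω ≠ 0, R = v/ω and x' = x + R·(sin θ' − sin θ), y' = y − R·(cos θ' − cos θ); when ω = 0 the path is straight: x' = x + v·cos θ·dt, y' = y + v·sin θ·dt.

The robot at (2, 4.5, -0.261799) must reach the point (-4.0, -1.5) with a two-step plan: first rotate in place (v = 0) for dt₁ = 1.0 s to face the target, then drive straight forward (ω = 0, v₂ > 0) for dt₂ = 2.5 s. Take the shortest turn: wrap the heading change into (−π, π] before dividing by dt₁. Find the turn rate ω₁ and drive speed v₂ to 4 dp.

ω₁ = -2.0944, v₂ = 3.3941

heading to target = atan2(-1.5−4.5, -4−2) = -2.3562
Δθ = wrap(-2.3562 − -0.2618) = -2.0944; ω₁ = Δθ/dt₁ = -2.0944
distance = √((-4−2)² + (-1.5−4.5)²) = 8.4853; v₂ = distance/dt₂ = 3.3941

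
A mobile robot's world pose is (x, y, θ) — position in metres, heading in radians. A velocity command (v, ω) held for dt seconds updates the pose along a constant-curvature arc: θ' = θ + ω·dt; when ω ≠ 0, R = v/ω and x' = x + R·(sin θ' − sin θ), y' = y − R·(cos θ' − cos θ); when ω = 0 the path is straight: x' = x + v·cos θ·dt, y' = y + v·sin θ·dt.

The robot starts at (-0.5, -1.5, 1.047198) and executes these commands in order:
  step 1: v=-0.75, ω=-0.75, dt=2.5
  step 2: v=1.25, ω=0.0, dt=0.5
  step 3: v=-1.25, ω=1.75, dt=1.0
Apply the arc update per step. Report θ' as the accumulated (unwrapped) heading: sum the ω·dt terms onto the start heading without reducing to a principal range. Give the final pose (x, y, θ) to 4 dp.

(-2.7749, -2.1885, 0.9222)

step 1: θ'=-0.8278 (R=1.0000) → pose (-2.1025, -1.6765, -0.8278)
step 2: θ'=-0.8278 (straight) → pose (-1.6797, -2.1368, -0.8278)
step 3: θ'=0.9222 (R=-0.7143) → pose (-2.7749, -2.1885, 0.9222)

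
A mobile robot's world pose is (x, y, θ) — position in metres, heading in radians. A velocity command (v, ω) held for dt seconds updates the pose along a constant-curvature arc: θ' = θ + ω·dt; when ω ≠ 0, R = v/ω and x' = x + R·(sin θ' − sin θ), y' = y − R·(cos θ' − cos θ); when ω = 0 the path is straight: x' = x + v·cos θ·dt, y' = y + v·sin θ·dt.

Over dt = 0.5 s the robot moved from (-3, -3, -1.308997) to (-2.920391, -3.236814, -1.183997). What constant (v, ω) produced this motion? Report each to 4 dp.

Δθ = -1.183997 − -1.308997 = 0.125000
ω = Δθ/dt = 0.125000/0.5 = 0.2500
R = −Δy/(cos θ' − cos θ) = 2.0000
v = R·ω = 2.0000·0.2500 = 0.5000

v = 0.5000, ω = 0.2500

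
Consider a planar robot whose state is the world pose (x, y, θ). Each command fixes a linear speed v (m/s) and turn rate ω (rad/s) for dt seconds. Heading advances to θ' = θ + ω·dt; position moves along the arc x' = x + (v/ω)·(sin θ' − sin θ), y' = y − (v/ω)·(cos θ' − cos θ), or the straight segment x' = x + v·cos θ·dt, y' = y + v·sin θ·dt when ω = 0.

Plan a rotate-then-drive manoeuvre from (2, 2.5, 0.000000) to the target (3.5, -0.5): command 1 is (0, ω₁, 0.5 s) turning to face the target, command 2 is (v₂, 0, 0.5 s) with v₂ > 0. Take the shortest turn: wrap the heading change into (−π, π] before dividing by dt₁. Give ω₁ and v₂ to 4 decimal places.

heading to target = atan2(-0.5−2.5, 3.5−2) = -1.1071
Δθ = wrap(-1.1071 − 0.0000) = -1.1071; ω₁ = Δθ/dt₁ = -2.2143
distance = √((3.5−2)² + (-0.5−2.5)²) = 3.3541; v₂ = distance/dt₂ = 6.7082

ω₁ = -2.2143, v₂ = 6.7082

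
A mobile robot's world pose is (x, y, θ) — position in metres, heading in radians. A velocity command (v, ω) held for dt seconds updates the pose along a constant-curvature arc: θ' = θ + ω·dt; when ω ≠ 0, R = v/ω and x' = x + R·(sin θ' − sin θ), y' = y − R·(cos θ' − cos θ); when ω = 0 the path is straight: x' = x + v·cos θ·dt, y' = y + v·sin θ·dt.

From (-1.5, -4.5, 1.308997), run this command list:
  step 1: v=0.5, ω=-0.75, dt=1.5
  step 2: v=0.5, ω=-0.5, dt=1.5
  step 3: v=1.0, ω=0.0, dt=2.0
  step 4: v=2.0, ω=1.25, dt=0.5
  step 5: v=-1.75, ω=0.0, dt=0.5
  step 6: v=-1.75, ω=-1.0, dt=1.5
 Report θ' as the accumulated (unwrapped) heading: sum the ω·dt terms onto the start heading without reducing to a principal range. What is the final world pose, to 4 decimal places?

(-0.3303, -4.0066, -1.4410)

step 1: θ'=0.1840 (R=-0.6667) → pose (-0.9780, -4.0171, 0.1840)
step 2: θ'=-0.5660 (R=-1.0000) → pose (-0.2588, -4.1562, -0.5660)
step 3: θ'=-0.5660 (straight) → pose (1.4293, -5.2287, -0.5660)
step 4: θ'=0.0590 (R=1.6000) → pose (2.3817, -5.4755, 0.0590)
step 5: θ'=0.0590 (straight) → pose (1.5082, -5.5271, 0.0590)
step 6: θ'=-1.4410 (R=1.7500) → pose (-0.3303, -4.0066, -1.4410)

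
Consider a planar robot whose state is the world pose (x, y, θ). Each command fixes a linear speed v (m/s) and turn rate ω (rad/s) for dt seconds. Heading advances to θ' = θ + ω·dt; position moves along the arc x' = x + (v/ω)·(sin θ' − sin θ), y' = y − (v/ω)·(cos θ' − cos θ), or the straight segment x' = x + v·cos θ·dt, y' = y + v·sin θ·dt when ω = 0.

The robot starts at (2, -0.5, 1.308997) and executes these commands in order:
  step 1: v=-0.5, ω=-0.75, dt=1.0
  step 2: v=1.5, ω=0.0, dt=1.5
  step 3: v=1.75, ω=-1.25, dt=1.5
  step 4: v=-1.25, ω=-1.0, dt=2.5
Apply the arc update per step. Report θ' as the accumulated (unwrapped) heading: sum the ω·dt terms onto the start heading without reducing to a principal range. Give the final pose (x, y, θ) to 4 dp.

(7.7046, 0.7580, -3.8160)

step 1: θ'=0.5590 (R=0.6667) → pose (1.7096, -0.8926, 0.5590)
step 2: θ'=0.5590 (straight) → pose (3.6171, 0.3006, 0.5590)
step 3: θ'=-1.3160 (R=-1.4000) → pose (5.7144, -0.5334, -1.3160)
step 4: θ'=-3.8160 (R=1.2500) → pose (7.7046, 0.7580, -3.8160)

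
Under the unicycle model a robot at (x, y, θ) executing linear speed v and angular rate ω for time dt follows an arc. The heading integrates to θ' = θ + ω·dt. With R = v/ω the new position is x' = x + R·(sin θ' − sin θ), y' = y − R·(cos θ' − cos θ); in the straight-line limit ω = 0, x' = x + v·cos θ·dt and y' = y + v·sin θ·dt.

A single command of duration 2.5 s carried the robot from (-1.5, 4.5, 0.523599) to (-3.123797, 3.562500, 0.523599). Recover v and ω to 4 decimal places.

v = -0.7500, ω = 0.0000

Δθ = 0.523599 − 0.523599 = 0.000000
ω = Δθ/dt = 0.000000/2.5 = 0.0000
ω = 0 → v = (Δx·cos θ + Δy·sin θ)/dt = -0.7500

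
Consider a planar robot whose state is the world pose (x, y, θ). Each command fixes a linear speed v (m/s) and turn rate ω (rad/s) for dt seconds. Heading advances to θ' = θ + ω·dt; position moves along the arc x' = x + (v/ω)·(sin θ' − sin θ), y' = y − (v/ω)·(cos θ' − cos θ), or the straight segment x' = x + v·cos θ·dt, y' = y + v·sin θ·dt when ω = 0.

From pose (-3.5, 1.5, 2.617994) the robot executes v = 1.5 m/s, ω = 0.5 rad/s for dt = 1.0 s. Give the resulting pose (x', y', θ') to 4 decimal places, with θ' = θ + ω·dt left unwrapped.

(-4.9292, 1.9011, 3.1180)

θ' = 2.6180 + 0.5·1.0 = 3.1180
R = v/ω = 1.5/0.5 = 3.0000
x' = -3.5 + 3.0000·(sin 3.1180 − sin 2.6180) = -4.9292
y' = 1.5 − 3.0000·(cos 3.1180 − cos 2.6180) = 1.9011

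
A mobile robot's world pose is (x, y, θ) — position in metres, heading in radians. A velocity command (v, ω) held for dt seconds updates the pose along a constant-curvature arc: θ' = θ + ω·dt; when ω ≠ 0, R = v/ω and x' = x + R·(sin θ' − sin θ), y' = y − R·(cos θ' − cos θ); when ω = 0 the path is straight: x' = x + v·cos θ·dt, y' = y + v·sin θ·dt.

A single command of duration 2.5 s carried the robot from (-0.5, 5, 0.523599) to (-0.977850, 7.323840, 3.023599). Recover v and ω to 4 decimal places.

v = 1.2500, ω = 1.0000

Δθ = 3.023599 − 0.523599 = 2.500000
ω = Δθ/dt = 2.500000/2.5 = 1.0000
R = −Δy/(cos θ' − cos θ) = 1.2500
v = R·ω = 1.2500·1.0000 = 1.2500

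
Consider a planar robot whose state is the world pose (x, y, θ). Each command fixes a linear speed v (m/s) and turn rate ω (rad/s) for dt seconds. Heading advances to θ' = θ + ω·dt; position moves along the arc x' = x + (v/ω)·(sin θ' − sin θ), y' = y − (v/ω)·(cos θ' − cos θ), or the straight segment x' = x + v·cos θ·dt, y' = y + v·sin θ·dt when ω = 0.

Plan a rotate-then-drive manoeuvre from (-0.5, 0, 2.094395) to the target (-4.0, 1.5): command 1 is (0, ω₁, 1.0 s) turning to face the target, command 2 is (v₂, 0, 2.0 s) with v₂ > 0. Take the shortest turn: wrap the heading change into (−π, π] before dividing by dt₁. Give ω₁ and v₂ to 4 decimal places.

ω₁ = 0.6423, v₂ = 1.9039

heading to target = atan2(1.5−0, -4−-0.5) = 2.7367
Δθ = wrap(2.7367 − 2.0944) = 0.6423; ω₁ = Δθ/dt₁ = 0.6423
distance = √((-4−-0.5)² + (1.5−0)²) = 3.8079; v₂ = distance/dt₂ = 1.9039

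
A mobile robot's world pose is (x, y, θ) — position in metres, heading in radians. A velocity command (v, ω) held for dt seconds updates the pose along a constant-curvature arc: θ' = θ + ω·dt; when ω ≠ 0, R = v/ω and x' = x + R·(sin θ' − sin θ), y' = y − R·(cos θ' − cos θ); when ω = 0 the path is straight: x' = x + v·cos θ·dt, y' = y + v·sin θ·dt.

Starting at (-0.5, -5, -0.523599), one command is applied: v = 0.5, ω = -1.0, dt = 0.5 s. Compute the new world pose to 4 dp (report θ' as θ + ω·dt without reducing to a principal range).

(-0.3230, -5.1729, -1.0236)

θ' = -0.5236 + -1.0·0.5 = -1.0236
R = v/ω = 0.5/-1.0 = -0.5000
x' = -0.5 + -0.5000·(sin -1.0236 − sin -0.5236) = -0.3230
y' = -5 − -0.5000·(cos -1.0236 − cos -0.5236) = -5.1729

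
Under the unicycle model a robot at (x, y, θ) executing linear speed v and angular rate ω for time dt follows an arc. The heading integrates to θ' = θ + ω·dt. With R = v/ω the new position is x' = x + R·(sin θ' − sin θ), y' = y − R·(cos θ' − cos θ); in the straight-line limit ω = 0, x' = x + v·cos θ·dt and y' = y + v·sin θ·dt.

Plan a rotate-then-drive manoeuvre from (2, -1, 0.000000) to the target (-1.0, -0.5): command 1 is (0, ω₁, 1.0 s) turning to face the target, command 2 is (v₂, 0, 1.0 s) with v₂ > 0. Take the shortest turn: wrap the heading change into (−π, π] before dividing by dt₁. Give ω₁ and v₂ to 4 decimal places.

heading to target = atan2(-0.5−-1, -1−2) = 2.9764
Δθ = wrap(2.9764 − 0.0000) = 2.9764; ω₁ = Δθ/dt₁ = 2.9764
distance = √((-1−2)² + (-0.5−-1)²) = 3.0414; v₂ = distance/dt₂ = 3.0414

ω₁ = 2.9764, v₂ = 3.0414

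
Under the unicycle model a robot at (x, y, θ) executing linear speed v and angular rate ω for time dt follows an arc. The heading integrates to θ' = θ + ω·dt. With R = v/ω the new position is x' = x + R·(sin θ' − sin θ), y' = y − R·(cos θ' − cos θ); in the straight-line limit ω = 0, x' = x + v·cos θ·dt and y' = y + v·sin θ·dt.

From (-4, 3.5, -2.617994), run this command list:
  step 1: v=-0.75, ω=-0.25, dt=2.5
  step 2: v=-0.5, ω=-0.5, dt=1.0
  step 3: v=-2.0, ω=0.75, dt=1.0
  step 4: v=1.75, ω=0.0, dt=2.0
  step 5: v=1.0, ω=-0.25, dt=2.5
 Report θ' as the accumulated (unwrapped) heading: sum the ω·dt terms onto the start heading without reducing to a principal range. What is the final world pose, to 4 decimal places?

step 1: θ'=-3.2430 (R=3.0000) → pose (-2.1963, 3.8865, -3.2430)
step 2: θ'=-3.7430 (R=1.0000) → pose (-1.7317, 3.7162, -3.7430)
step 3: θ'=-2.9930 (R=-2.6667) → pose (0.1719, 3.2777, -2.9930)
step 4: θ'=-2.9930 (straight) → pose (-3.2896, 2.7595, -2.9930)
step 5: θ'=-3.6180 (R=-4.0000) → pose (-5.7161, 3.1608, -3.6180)

(-5.7161, 3.1608, -3.6180)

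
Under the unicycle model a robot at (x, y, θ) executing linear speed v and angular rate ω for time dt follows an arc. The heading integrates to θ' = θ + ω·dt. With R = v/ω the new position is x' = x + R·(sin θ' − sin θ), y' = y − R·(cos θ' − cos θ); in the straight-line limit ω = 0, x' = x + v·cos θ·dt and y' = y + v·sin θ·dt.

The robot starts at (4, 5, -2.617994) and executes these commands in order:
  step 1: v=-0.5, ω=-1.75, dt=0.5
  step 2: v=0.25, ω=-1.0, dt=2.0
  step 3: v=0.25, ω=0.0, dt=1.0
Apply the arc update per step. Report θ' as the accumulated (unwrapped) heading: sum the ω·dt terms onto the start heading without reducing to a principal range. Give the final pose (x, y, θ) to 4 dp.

step 1: θ'=-3.4930 (R=0.2857) → pose (4.2412, 5.0208, -3.4930)
step 2: θ'=-5.4930 (R=-0.2500) → pose (4.1496, 5.4315, -5.4930)
step 3: θ'=-5.4930 (straight) → pose (4.3256, 5.6091, -5.4930)

(4.3256, 5.6091, -5.4930)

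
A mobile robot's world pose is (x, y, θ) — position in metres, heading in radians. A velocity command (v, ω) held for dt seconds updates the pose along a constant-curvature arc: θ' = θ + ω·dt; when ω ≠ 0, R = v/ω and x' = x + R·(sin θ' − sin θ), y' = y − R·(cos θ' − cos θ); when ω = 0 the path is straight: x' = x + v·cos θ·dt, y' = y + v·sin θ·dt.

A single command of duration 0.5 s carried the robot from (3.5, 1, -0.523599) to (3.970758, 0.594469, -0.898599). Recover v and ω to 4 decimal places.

Δθ = -0.898599 − -0.523599 = -0.375000
ω = Δθ/dt = -0.375000/0.5 = -0.7500
R = Δx/(sin θ' − sin θ) = -1.6667
v = R·ω = -1.6667·-0.7500 = 1.2500

v = 1.2500, ω = -0.7500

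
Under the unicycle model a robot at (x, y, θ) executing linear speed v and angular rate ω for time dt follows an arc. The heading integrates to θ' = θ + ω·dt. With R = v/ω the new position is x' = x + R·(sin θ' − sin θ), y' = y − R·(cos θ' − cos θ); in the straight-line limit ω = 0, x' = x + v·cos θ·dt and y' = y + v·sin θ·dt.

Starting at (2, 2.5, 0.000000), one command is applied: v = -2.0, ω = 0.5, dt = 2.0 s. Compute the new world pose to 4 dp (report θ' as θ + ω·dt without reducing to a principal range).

θ' = 0.0000 + 0.5·2.0 = 1.0000
R = v/ω = -2.0/0.5 = -4.0000
x' = 2 + -4.0000·(sin 1.0000 − sin 0.0000) = -1.3659
y' = 2.5 − -4.0000·(cos 1.0000 − cos 0.0000) = 0.6612

(-1.3659, 0.6612, 1.0000)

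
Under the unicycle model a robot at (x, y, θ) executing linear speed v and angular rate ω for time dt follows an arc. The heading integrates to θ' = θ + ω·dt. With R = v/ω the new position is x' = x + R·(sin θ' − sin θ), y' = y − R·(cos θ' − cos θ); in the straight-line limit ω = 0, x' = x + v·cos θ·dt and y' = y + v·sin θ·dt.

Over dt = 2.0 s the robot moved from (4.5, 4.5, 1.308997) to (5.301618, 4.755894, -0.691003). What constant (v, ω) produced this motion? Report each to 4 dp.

v = 0.5000, ω = -1.0000

Δθ = -0.691003 − 1.308997 = -2.000000
ω = Δθ/dt = -2.000000/2.0 = -1.0000
R = Δx/(sin θ' − sin θ) = -0.5000
v = R·ω = -0.5000·-1.0000 = 0.5000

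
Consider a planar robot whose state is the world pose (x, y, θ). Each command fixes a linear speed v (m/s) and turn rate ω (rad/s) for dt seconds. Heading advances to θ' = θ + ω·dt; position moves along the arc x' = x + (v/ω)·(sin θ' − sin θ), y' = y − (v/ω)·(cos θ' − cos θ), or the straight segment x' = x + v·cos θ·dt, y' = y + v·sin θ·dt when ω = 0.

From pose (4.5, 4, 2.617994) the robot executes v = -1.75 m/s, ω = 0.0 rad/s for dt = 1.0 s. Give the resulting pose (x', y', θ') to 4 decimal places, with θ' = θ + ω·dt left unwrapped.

θ' = 2.6180 + 0.0·1.0 = 2.6180
ω = 0 → straight: x' = 4.5 + -1.75·cos(2.6180)·1.0 = 6.0155
y' = 4 + -1.75·sin(2.6180)·1.0 = 3.1250

(6.0155, 3.1250, 2.6180)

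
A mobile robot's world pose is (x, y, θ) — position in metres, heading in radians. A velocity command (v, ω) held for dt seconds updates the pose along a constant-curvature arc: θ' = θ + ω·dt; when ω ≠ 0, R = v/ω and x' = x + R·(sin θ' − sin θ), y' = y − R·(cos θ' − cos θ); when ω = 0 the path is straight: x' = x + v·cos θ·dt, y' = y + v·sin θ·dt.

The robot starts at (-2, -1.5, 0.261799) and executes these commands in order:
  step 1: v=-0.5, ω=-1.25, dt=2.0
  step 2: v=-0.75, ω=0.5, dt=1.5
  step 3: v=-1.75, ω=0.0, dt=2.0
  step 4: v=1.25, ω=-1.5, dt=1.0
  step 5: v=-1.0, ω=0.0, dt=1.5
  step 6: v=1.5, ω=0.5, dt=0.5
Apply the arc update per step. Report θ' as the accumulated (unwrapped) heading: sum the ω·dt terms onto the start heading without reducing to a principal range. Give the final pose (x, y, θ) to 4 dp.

(-2.3297, 2.8055, -2.7382)

step 1: θ'=-2.2382 (R=0.4000) → pose (-2.4177, -0.8660, -2.2382)
step 2: θ'=-1.4882 (R=-1.5000) → pose (-2.1010, 0.1861, -1.4882)
step 3: θ'=-1.4882 (straight) → pose (-2.3897, 3.6742, -1.4882)
step 4: θ'=-2.9882 (R=-0.8333) → pose (-3.0929, 2.7819, -2.9882)
step 5: θ'=-2.9882 (straight) → pose (-1.6105, 3.0111, -2.9882)
step 6: θ'=-2.7382 (R=3.0000) → pose (-2.3297, 2.8055, -2.7382)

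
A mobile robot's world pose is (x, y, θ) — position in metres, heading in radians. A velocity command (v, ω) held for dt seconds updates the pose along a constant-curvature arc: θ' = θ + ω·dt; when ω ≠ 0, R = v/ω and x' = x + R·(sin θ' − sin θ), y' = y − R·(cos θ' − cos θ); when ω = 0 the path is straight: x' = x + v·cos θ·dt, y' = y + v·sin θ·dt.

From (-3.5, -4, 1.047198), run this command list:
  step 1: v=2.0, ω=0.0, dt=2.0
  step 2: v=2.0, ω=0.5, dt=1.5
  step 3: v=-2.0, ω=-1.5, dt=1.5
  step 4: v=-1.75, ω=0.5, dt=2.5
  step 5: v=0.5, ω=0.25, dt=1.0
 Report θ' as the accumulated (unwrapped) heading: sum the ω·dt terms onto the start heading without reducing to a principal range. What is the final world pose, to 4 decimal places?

step 1: θ'=1.0472 (straight) → pose (-1.5000, -0.5359, 1.0472)
step 2: θ'=1.7972 (R=4.0000) → pose (-1.0662, 2.3620, 1.7972)
step 3: θ'=-0.4528 (R=1.3333) → pose (-2.9488, 0.8637, -0.4528)
step 4: θ'=0.7972 (R=-3.5000) → pose (-6.9839, 0.1619, 0.7972)
step 5: θ'=1.0472 (R=2.0000) → pose (-6.6827, 0.5594, 1.0472)

(-6.6827, 0.5594, 1.0472)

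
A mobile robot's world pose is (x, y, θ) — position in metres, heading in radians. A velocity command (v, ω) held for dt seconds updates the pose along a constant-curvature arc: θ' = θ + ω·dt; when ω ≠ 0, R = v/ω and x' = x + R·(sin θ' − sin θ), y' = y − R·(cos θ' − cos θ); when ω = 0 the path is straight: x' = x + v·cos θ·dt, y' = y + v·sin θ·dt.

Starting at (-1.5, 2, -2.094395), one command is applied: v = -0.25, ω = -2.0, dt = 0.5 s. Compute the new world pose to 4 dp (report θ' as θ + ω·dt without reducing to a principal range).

θ' = -2.0944 + -2.0·0.5 = -3.0944
R = v/ω = -0.25/-2.0 = 0.1250
x' = -1.5 + 0.1250·(sin -3.0944 − sin -2.0944) = -1.3976
y' = 2 − 0.1250·(cos -3.0944 − cos -2.0944) = 2.0624

(-1.3976, 2.0624, -3.0944)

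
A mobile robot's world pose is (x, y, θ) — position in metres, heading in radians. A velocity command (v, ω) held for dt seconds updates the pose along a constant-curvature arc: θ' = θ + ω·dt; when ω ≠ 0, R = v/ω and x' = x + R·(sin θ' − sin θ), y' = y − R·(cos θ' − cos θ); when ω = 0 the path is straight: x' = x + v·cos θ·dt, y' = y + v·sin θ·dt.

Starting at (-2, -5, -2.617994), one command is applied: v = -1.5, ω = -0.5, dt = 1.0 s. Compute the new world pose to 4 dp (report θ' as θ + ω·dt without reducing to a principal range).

θ' = -2.6180 + -0.5·1.0 = -3.1180
R = v/ω = -1.5/-0.5 = 3.0000
x' = -2 + 3.0000·(sin -3.1180 − sin -2.6180) = -0.5708
y' = -5 − 3.0000·(cos -3.1180 − cos -2.6180) = -4.5989

(-0.5708, -4.5989, -3.1180)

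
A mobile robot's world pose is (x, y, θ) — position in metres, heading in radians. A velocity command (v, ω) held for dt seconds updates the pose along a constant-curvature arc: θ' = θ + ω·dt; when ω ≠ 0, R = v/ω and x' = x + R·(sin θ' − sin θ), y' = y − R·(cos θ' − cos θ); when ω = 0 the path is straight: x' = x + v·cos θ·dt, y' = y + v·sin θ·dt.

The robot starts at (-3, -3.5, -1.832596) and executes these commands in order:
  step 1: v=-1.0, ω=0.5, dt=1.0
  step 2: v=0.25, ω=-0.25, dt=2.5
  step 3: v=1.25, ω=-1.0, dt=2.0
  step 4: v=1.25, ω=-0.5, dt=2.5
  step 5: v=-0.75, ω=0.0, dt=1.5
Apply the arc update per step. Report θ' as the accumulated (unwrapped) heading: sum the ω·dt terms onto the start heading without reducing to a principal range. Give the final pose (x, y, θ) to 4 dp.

(-6.0154, -1.5975, -5.2076)

step 1: θ'=-1.3326 (R=-2.0000) → pose (-2.9883, -2.5105, -1.3326)
step 2: θ'=-1.9576 (R=-1.0000) → pose (-3.0340, -3.1236, -1.9576)
step 3: θ'=-3.9576 (R=-1.2500) → pose (-5.1021, -3.5085, -3.9576)
step 4: θ'=-5.2076 (R=-2.5000) → pose (-5.4808, -0.6076, -5.2076)
step 5: θ'=-5.2076 (straight) → pose (-6.0154, -1.5975, -5.2076)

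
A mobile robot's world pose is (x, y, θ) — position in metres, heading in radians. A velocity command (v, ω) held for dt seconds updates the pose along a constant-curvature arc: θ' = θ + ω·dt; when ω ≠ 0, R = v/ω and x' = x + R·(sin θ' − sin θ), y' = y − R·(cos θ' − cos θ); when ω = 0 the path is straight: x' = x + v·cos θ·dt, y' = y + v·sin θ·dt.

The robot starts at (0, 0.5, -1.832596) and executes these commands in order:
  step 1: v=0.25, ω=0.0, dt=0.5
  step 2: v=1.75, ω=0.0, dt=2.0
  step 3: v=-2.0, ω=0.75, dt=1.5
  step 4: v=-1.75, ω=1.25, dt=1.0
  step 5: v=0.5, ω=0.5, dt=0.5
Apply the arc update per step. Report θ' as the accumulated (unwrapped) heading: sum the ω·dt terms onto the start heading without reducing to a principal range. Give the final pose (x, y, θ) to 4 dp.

(-3.2175, 0.0047, 0.7924)

step 1: θ'=-1.8326 (straight) → pose (-0.0324, 0.3793, -1.8326)
step 2: θ'=-1.8326 (straight) → pose (-0.9382, -3.0015, -1.8326)
step 3: θ'=-0.7076 (R=-2.6667) → pose (-1.7807, -0.2848, -0.7076)
step 4: θ'=0.5424 (R=-1.4000) → pose (-3.4134, -0.1497, 0.5424)
step 5: θ'=0.7924 (R=1.0000) → pose (-3.2175, 0.0047, 0.7924)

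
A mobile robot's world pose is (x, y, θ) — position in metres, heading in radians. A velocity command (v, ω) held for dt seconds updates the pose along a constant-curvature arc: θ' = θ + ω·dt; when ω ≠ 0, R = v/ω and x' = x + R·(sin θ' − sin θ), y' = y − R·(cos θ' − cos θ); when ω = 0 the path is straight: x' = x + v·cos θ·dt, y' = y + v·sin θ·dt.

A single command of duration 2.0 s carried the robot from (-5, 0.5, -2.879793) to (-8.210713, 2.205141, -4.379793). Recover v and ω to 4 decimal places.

Δθ = -4.379793 − -2.879793 = -1.500000
ω = Δθ/dt = -1.500000/2.0 = -0.7500
R = Δx/(sin θ' − sin θ) = -2.6667
v = R·ω = -2.6667·-0.7500 = 2.0000

v = 2.0000, ω = -0.7500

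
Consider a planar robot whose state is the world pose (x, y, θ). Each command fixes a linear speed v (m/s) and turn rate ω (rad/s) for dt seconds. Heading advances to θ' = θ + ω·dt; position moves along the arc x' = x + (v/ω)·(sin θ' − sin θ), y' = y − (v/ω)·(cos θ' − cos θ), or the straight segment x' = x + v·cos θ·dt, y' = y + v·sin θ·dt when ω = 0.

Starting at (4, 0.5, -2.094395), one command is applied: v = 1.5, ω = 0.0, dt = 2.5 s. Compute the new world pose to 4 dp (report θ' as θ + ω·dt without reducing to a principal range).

θ' = -2.0944 + 0.0·2.5 = -2.0944
ω = 0 → straight: x' = 4 + 1.5·cos(-2.0944)·2.5 = 2.1250
y' = 0.5 + 1.5·sin(-2.0944)·2.5 = -2.7476

(2.1250, -2.7476, -2.0944)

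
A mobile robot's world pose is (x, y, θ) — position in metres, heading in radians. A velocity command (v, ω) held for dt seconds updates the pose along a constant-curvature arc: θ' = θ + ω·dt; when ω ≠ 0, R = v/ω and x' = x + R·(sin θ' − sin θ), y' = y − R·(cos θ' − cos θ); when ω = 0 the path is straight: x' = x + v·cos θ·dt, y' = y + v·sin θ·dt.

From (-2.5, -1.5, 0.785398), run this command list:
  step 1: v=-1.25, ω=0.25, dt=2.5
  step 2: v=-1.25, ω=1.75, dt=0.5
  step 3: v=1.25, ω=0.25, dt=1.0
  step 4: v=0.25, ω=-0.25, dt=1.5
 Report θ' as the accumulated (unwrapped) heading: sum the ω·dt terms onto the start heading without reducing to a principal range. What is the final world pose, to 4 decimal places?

step 1: θ'=1.4104 (R=-5.0000) → pose (-3.9003, -4.2370, 1.4104)
step 2: θ'=2.2854 (R=-0.7143) → pose (-3.7347, -4.8191, 2.2854)
step 3: θ'=2.5354 (R=5.0000) → pose (-4.6628, -3.9866, 2.5354)
step 4: θ'=2.1604 (R=-1.0000) → pose (-4.9242, -3.7208, 2.1604)

(-4.9242, -3.7208, 2.1604)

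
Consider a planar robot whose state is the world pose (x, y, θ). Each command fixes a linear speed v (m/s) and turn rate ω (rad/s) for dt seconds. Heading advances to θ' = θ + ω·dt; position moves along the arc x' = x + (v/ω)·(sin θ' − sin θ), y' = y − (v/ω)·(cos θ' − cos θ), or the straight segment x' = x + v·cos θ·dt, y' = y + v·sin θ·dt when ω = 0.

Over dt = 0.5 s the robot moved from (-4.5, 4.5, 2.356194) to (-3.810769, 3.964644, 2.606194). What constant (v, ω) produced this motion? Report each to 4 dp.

Δθ = 2.606194 − 2.356194 = 0.250000
ω = Δθ/dt = 0.250000/0.5 = 0.5000
R = Δx/(sin θ' − sin θ) = -3.5000
v = R·ω = -3.5000·0.5000 = -1.7500

v = -1.7500, ω = 0.5000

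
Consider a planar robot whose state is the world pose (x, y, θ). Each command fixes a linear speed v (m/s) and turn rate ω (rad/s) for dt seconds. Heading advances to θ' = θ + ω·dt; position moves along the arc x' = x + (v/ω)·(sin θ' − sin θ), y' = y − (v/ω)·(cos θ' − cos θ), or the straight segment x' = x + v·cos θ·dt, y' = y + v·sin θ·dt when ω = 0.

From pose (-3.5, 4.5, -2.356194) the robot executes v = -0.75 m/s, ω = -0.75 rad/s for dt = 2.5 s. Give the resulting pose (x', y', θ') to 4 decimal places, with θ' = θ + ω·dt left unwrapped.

(-1.9065, 4.2557, -4.2312)

θ' = -2.3562 + -0.75·2.5 = -4.2312
R = v/ω = -0.75/-0.75 = 1.0000
x' = -3.5 + 1.0000·(sin -4.2312 − sin -2.3562) = -1.9065
y' = 4.5 − 1.0000·(cos -4.2312 − cos -2.3562) = 4.2557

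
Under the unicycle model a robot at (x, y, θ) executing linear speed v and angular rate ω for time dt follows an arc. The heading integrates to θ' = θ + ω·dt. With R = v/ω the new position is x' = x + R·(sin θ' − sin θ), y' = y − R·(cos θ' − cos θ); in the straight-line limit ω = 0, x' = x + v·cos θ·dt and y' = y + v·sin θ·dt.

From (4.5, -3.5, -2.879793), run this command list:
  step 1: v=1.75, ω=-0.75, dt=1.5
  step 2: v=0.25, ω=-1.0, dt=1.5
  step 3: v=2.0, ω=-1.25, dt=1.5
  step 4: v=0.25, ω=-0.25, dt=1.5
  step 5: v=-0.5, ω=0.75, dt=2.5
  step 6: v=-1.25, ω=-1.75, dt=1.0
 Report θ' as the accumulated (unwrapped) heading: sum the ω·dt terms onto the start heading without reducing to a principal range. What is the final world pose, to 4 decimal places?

step 1: θ'=-4.0048 (R=-2.3333) → pose (2.1229, -2.7629, -4.0048)
step 2: θ'=-5.5048 (R=-0.2500) → pose (2.1374, -2.4223, -5.5048)
step 3: θ'=-7.3798 (R=-1.6000) → pose (4.6843, -2.8310, -7.3798)
step 4: θ'=-7.7548 (R=-1.0000) → pose (4.7897, -3.1886, -7.7548)
step 5: θ'=-5.8798 (R=-0.6667) → pose (3.8646, -2.6415, -5.8798)
step 6: θ'=-7.6298 (R=0.7143) → pose (2.8878, -2.1433, -7.6298)

(2.8878, -2.1433, -7.6298)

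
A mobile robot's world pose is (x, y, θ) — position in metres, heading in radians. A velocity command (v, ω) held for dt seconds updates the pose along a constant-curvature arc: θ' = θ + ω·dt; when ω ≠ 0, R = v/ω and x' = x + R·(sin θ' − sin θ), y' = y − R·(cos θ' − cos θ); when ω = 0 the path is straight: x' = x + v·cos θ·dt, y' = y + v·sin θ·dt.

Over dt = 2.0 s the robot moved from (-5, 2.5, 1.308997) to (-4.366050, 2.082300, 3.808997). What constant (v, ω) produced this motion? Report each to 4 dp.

Δθ = 3.808997 − 1.308997 = 2.500000
ω = Δθ/dt = 2.500000/2.0 = 1.2500
R = Δx/(sin θ' − sin θ) = -0.4000
v = R·ω = -0.4000·1.2500 = -0.5000

v = -0.5000, ω = 1.2500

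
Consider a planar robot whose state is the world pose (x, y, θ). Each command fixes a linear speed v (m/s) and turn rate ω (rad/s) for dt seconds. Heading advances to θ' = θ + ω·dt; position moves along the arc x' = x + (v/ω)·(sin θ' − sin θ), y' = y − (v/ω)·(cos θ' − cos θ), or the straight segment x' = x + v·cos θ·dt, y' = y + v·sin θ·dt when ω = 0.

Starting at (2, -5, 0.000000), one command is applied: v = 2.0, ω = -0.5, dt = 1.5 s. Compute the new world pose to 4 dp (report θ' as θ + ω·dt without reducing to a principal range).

(4.7266, -6.0732, -0.7500)

θ' = 0.0000 + -0.5·1.5 = -0.7500
R = v/ω = 2.0/-0.5 = -4.0000
x' = 2 + -4.0000·(sin -0.7500 − sin 0.0000) = 4.7266
y' = -5 − -4.0000·(cos -0.7500 − cos 0.0000) = -6.0732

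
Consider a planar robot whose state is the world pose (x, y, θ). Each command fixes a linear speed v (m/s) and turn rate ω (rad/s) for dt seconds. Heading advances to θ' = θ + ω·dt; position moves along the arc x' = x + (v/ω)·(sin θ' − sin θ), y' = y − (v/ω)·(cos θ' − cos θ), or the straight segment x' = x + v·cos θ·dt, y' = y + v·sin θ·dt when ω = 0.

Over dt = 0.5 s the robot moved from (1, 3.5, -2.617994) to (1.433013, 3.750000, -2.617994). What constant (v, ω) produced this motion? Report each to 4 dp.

v = -1.0000, ω = 0.0000

Δθ = -2.617994 − -2.617994 = 0.000000
ω = Δθ/dt = 0.000000/0.5 = 0.0000
ω = 0 → v = (Δx·cos θ + Δy·sin θ)/dt = -1.0000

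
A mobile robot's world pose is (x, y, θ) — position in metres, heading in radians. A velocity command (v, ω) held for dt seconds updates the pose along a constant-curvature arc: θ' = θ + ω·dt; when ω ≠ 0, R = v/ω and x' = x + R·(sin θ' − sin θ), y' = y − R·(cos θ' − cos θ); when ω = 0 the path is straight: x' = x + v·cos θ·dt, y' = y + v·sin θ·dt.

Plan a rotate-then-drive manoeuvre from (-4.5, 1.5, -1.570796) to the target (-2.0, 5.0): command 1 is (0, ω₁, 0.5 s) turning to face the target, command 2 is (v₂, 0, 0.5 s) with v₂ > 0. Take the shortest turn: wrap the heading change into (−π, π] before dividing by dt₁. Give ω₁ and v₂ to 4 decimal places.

heading to target = atan2(5−1.5, -2−-4.5) = 0.9505
Δθ = wrap(0.9505 − -1.5708) = 2.5213; ω₁ = Δθ/dt₁ = 5.0427
distance = √((-2−-4.5)² + (5−1.5)²) = 4.3012; v₂ = distance/dt₂ = 8.6023

ω₁ = 5.0427, v₂ = 8.6023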